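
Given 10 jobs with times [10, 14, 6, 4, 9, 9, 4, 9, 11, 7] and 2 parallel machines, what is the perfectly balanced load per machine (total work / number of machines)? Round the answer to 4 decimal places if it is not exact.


Total processing time = 10 + 14 + 6 + 4 + 9 + 9 + 4 + 9 + 11 + 7 = 83
Number of machines = 2
Ideal balanced load = 83 / 2 = 41.5

41.5


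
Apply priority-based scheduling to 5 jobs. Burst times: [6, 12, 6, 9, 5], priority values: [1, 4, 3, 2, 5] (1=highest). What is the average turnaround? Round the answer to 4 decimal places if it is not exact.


Sort by priority (ascending = highest first):
Order: [(1, 6), (2, 9), (3, 6), (4, 12), (5, 5)]
Completion times:
  Priority 1, burst=6, C=6
  Priority 2, burst=9, C=15
  Priority 3, burst=6, C=21
  Priority 4, burst=12, C=33
  Priority 5, burst=5, C=38
Average turnaround = 113/5 = 22.6

22.6


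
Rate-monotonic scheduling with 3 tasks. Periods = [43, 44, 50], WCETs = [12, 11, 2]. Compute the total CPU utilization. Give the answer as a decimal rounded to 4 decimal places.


Compute individual utilizations (exact fractions):
  Task 1: C/T = 12/43 (approx. 0.2791)
  Task 2: C/T = 11/44 = 1/4 (approx. 0.25)
  Task 3: C/T = 2/50 = 1/25 (approx. 0.04)
Total utilization U = 12/43 + 1/4 + 1/25 = 2447/4300
Rounded to 4 decimal places: U = 0.5691
RM (Liu & Layland) bound for 3 tasks = 0.779763; compare with U = 2447/4300 (approx. 0.569070)
U <= bound, so schedulable by RM sufficient condition.

0.5691


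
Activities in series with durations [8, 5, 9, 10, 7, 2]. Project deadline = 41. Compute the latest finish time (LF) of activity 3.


LF(activity 3) = deadline - sum of successor durations
Successors: activities 4 through 6 with durations [10, 7, 2]
Sum of successor durations = 19
LF = 41 - 19 = 22

22


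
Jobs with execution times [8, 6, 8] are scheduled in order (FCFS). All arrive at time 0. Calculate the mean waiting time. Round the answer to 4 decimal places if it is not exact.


FCFS order (as given): [8, 6, 8]
Waiting times:
  Job 1: wait = 0
  Job 2: wait = 8
  Job 3: wait = 14
Sum of waiting times = 22
Average waiting time = 22/3 = 7.3333

7.3333


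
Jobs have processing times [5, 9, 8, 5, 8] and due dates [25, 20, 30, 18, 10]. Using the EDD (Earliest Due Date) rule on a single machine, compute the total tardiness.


Sort by due date (EDD order): [(8, 10), (5, 18), (9, 20), (5, 25), (8, 30)]
Compute completion times and tardiness:
  Job 1: p=8, d=10, C=8, tardiness=max(0,8-10)=0
  Job 2: p=5, d=18, C=13, tardiness=max(0,13-18)=0
  Job 3: p=9, d=20, C=22, tardiness=max(0,22-20)=2
  Job 4: p=5, d=25, C=27, tardiness=max(0,27-25)=2
  Job 5: p=8, d=30, C=35, tardiness=max(0,35-30)=5
Total tardiness = 9

9


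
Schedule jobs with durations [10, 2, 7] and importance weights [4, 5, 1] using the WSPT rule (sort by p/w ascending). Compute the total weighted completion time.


Compute p/w ratios and sort ascending (WSPT): [(2, 5), (10, 4), (7, 1)]
Compute weighted completion times:
  Job (p=2,w=5): C=2, w*C=5*2=10
  Job (p=10,w=4): C=12, w*C=4*12=48
  Job (p=7,w=1): C=19, w*C=1*19=19
Total weighted completion time = 77

77


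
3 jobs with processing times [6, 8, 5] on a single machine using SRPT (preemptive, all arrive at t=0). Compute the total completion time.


Since all jobs arrive at t=0, SRPT equals SPT ordering.
SPT order: [5, 6, 8]
Completion times:
  Job 1: p=5, C=5
  Job 2: p=6, C=11
  Job 3: p=8, C=19
Total completion time = 5 + 11 + 19 = 35

35


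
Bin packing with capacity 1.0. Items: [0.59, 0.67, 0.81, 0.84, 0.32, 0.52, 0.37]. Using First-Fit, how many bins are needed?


Place items sequentially using First-Fit:
  Item 0.59 -> new Bin 1
  Item 0.67 -> new Bin 2
  Item 0.81 -> new Bin 3
  Item 0.84 -> new Bin 4
  Item 0.32 -> Bin 1 (now 0.91)
  Item 0.52 -> new Bin 5
  Item 0.37 -> Bin 5 (now 0.89)
Total bins used = 5

5


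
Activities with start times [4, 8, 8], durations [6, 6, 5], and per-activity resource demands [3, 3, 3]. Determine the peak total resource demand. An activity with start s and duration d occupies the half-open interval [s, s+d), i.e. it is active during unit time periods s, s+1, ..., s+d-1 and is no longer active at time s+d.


Each activity i is active on [start_i, start_i + duration_i).
Compute total resource usage per time slot:
  t=0: active resources = [], total = 0
  t=1: active resources = [], total = 0
  t=2: active resources = [], total = 0
  t=3: active resources = [], total = 0
  t=4: active resources = [3], total = 3
  t=5: active resources = [3], total = 3
  t=6: active resources = [3], total = 3
  t=7: active resources = [3], total = 3
  t=8: active resources = [3, 3, 3], total = 9
  t=9: active resources = [3, 3, 3], total = 9
  t=10: active resources = [3, 3], total = 6
  t=11: active resources = [3, 3], total = 6
  t=12: active resources = [3, 3], total = 6
  t=13: active resources = [3], total = 3
Peak resource demand = 9

9


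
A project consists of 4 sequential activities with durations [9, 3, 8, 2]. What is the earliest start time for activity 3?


Activity 3 starts after activities 1 through 2 complete.
Predecessor durations: [9, 3]
ES = 9 + 3 = 12

12


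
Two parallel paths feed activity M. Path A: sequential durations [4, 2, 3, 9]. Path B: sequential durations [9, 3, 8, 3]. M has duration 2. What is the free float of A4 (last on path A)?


ES(A4) = sum of predecessors on chain A = 9
EF(A4) = ES + duration = 9 + 9 = 18
Successor of A4 is M. ES(M) = max(sum(A), sum(B)) = max(18, 23) = 23
Free float = ES(successor) - EF(current) = 23 - 18 = 5

5


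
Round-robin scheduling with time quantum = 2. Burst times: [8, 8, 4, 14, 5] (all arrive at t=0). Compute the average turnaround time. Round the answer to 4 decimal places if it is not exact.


Time quantum = 2
Execution trace:
  J1 runs 2 units, time = 2
  J2 runs 2 units, time = 4
  J3 runs 2 units, time = 6
  J4 runs 2 units, time = 8
  J5 runs 2 units, time = 10
  J1 runs 2 units, time = 12
  J2 runs 2 units, time = 14
  J3 runs 2 units, time = 16
  J4 runs 2 units, time = 18
  J5 runs 2 units, time = 20
  J1 runs 2 units, time = 22
  J2 runs 2 units, time = 24
  J4 runs 2 units, time = 26
  J5 runs 1 units, time = 27
  J1 runs 2 units, time = 29
  J2 runs 2 units, time = 31
  J4 runs 2 units, time = 33
  J4 runs 2 units, time = 35
  J4 runs 2 units, time = 37
  J4 runs 2 units, time = 39
Finish times: [29, 31, 16, 39, 27]
Average turnaround = 142/5 = 28.4

28.4


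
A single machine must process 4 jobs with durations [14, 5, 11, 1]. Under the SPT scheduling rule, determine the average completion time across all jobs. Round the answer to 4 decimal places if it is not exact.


Sort jobs by processing time (SPT order): [1, 5, 11, 14]
Compute completion times sequentially:
  Job 1: processing = 1, completes at 1
  Job 2: processing = 5, completes at 6
  Job 3: processing = 11, completes at 17
  Job 4: processing = 14, completes at 31
Sum of completion times = 55
Average completion time = 55/4 = 13.75

13.75


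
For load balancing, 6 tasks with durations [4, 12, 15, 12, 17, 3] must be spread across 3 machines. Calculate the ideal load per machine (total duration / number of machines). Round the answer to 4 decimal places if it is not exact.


Total processing time = 4 + 12 + 15 + 12 + 17 + 3 = 63
Number of machines = 3
Ideal balanced load = 63 / 3 = 21.0

21.0


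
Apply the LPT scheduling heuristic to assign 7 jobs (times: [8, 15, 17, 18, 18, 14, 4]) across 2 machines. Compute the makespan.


Sort jobs in decreasing order (LPT): [18, 18, 17, 15, 14, 8, 4]
Assign each job to the least loaded machine:
  Machine 1: jobs [18, 17, 8, 4], load = 47
  Machine 2: jobs [18, 15, 14], load = 47
Makespan = max load = 47

47


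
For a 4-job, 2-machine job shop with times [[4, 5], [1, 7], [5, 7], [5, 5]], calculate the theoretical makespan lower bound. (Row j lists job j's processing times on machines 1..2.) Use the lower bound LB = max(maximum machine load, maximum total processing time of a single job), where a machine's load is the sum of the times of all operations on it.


Machine loads:
  Machine 1: 4 + 1 + 5 + 5 = 15
  Machine 2: 5 + 7 + 7 + 5 = 24
Max machine load = 24
Job totals:
  Job 1: 9
  Job 2: 8
  Job 3: 12
  Job 4: 10
Max job total = 12
Lower bound = max(24, 12) = 24

24


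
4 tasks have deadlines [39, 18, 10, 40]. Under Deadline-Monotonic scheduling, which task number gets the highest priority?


Sort tasks by relative deadline (ascending):
  Task 3: deadline = 10
  Task 2: deadline = 18
  Task 1: deadline = 39
  Task 4: deadline = 40
Priority order (highest first): [3, 2, 1, 4]
Highest priority task = 3

3


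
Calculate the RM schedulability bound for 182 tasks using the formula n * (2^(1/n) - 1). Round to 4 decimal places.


Compute 2^(1/182) = 1.0038157625
Subtract 1: 1.0038157625 - 1 = 0.0038157625
Multiply by n: 182 * 0.0038157625 = 0.6944687750
Round to 4 dp: 0.6945

0.6945


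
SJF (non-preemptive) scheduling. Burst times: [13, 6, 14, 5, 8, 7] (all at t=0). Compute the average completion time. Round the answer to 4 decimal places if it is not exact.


SJF order (ascending): [5, 6, 7, 8, 13, 14]
Completion times:
  Job 1: burst=5, C=5
  Job 2: burst=6, C=11
  Job 3: burst=7, C=18
  Job 4: burst=8, C=26
  Job 5: burst=13, C=39
  Job 6: burst=14, C=53
Average completion = 152/6 = 25.3333

25.3333


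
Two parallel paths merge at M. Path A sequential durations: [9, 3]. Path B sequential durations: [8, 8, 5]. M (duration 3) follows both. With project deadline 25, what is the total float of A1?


Forward pass: ES(A1) = sum of predecessors on chain A = 0
EF = ES + duration = 0 + 9 = 9
Backward pass: LF(M) = deadline = 25; LS(M) = 25 - 3 = 22
LF(A1) = LS(M) - sum(successors on chain A) = 22 - 3 = 19
LS = LF - duration = 19 - 9 = 10
Total float = LS - ES = 10 - 0 = 10

10


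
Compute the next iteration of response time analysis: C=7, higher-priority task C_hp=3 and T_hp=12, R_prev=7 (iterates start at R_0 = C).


R_next = C + ceil(R_prev / T_hp) * C_hp
ceil(7 / 12) = ceil(0.5833) = 1
Interference = 1 * 3 = 3
R_next = 7 + 3 = 10

10


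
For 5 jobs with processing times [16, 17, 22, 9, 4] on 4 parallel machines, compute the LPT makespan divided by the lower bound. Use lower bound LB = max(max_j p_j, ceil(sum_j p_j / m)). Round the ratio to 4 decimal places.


LPT order: [22, 17, 16, 9, 4]
Machine loads after assignment: [22, 17, 16, 13]
LPT makespan = 22
Lower bound = max(max_job, ceil(total/4)) = max(22, 17) = 22
Ratio = 22 / 22 = 1.0

1.0


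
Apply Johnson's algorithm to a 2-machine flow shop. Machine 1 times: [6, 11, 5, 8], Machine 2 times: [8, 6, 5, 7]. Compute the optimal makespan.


Apply Johnson's rule:
  Group 1 (a <= b): [(3, 5, 5), (1, 6, 8)]
  Group 2 (a > b): [(4, 8, 7), (2, 11, 6)]
Optimal job order: [3, 1, 4, 2]
Schedule:
  Job 3: M1 done at 5, M2 done at 10
  Job 1: M1 done at 11, M2 done at 19
  Job 4: M1 done at 19, M2 done at 26
  Job 2: M1 done at 30, M2 done at 36
Makespan = 36

36


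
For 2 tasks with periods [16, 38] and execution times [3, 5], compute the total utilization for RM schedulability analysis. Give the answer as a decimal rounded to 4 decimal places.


Compute individual utilizations (exact fractions):
  Task 1: C/T = 3/16 (approx. 0.1875)
  Task 2: C/T = 5/38 (approx. 0.1316)
Total utilization U = 3/16 + 5/38 = 97/304
Rounded to 4 decimal places: U = 0.3191
RM (Liu & Layland) bound for 2 tasks = 0.828427; compare with U = 97/304 (approx. 0.319079)
U <= bound, so schedulable by RM sufficient condition.

0.3191


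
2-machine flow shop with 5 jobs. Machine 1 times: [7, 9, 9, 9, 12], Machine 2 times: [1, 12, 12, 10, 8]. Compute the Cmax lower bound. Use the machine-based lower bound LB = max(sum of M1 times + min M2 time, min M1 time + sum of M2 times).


LB1 = sum(M1 times) + min(M2 times) = 46 + 1 = 47
LB2 = min(M1 times) + sum(M2 times) = 7 + 43 = 50
Lower bound = max(LB1, LB2) = max(47, 50) = 50

50


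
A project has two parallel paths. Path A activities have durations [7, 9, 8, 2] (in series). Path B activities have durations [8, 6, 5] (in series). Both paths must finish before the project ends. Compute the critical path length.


Path A total = 7 + 9 + 8 + 2 = 26
Path B total = 8 + 6 + 5 = 19
Critical path = longest path = max(26, 19) = 26

26


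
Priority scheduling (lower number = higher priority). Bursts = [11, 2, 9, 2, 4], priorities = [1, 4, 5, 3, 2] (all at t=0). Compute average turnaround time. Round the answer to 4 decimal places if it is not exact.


Sort by priority (ascending = highest first):
Order: [(1, 11), (2, 4), (3, 2), (4, 2), (5, 9)]
Completion times:
  Priority 1, burst=11, C=11
  Priority 2, burst=4, C=15
  Priority 3, burst=2, C=17
  Priority 4, burst=2, C=19
  Priority 5, burst=9, C=28
Average turnaround = 90/5 = 18.0

18.0


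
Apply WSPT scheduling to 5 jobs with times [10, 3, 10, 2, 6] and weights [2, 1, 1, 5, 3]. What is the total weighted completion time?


Compute p/w ratios and sort ascending (WSPT): [(2, 5), (6, 3), (3, 1), (10, 2), (10, 1)]
Compute weighted completion times:
  Job (p=2,w=5): C=2, w*C=5*2=10
  Job (p=6,w=3): C=8, w*C=3*8=24
  Job (p=3,w=1): C=11, w*C=1*11=11
  Job (p=10,w=2): C=21, w*C=2*21=42
  Job (p=10,w=1): C=31, w*C=1*31=31
Total weighted completion time = 118

118


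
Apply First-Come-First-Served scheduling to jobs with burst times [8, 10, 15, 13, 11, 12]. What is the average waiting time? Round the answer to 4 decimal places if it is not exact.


FCFS order (as given): [8, 10, 15, 13, 11, 12]
Waiting times:
  Job 1: wait = 0
  Job 2: wait = 8
  Job 3: wait = 18
  Job 4: wait = 33
  Job 5: wait = 46
  Job 6: wait = 57
Sum of waiting times = 162
Average waiting time = 162/6 = 27.0

27.0


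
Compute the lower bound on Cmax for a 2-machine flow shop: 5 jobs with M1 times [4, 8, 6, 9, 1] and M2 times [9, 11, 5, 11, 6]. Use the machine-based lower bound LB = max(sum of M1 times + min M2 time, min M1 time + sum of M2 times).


LB1 = sum(M1 times) + min(M2 times) = 28 + 5 = 33
LB2 = min(M1 times) + sum(M2 times) = 1 + 42 = 43
Lower bound = max(LB1, LB2) = max(33, 43) = 43

43


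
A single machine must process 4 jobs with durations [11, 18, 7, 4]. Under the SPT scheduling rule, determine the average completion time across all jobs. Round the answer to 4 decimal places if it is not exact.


Sort jobs by processing time (SPT order): [4, 7, 11, 18]
Compute completion times sequentially:
  Job 1: processing = 4, completes at 4
  Job 2: processing = 7, completes at 11
  Job 3: processing = 11, completes at 22
  Job 4: processing = 18, completes at 40
Sum of completion times = 77
Average completion time = 77/4 = 19.25

19.25


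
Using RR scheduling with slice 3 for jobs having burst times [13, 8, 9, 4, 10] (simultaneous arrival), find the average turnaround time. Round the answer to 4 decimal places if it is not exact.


Time quantum = 3
Execution trace:
  J1 runs 3 units, time = 3
  J2 runs 3 units, time = 6
  J3 runs 3 units, time = 9
  J4 runs 3 units, time = 12
  J5 runs 3 units, time = 15
  J1 runs 3 units, time = 18
  J2 runs 3 units, time = 21
  J3 runs 3 units, time = 24
  J4 runs 1 units, time = 25
  J5 runs 3 units, time = 28
  J1 runs 3 units, time = 31
  J2 runs 2 units, time = 33
  J3 runs 3 units, time = 36
  J5 runs 3 units, time = 39
  J1 runs 3 units, time = 42
  J5 runs 1 units, time = 43
  J1 runs 1 units, time = 44
Finish times: [44, 33, 36, 25, 43]
Average turnaround = 181/5 = 36.2

36.2


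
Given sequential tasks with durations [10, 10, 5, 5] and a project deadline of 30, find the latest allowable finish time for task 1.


LF(activity 1) = deadline - sum of successor durations
Successors: activities 2 through 4 with durations [10, 5, 5]
Sum of successor durations = 20
LF = 30 - 20 = 10

10


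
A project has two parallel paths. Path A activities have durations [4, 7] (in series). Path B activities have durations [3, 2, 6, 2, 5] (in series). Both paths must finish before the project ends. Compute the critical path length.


Path A total = 4 + 7 = 11
Path B total = 3 + 2 + 6 + 2 + 5 = 18
Critical path = longest path = max(11, 18) = 18

18


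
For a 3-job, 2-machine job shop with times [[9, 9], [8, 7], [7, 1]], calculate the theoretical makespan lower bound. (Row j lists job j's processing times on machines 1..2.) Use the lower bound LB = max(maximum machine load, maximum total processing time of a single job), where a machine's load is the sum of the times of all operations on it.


Machine loads:
  Machine 1: 9 + 8 + 7 = 24
  Machine 2: 9 + 7 + 1 = 17
Max machine load = 24
Job totals:
  Job 1: 18
  Job 2: 15
  Job 3: 8
Max job total = 18
Lower bound = max(24, 18) = 24

24


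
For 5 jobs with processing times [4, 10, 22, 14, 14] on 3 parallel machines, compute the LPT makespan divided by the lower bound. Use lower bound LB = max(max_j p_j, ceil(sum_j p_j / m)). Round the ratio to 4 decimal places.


LPT order: [22, 14, 14, 10, 4]
Machine loads after assignment: [22, 24, 18]
LPT makespan = 24
Lower bound = max(max_job, ceil(total/3)) = max(22, 22) = 22
Ratio = 24 / 22 = 1.0909

1.0909


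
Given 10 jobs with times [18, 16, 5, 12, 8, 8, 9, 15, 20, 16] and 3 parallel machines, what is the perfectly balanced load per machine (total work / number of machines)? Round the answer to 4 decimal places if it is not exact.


Total processing time = 18 + 16 + 5 + 12 + 8 + 8 + 9 + 15 + 20 + 16 = 127
Number of machines = 3
Ideal balanced load = 127 / 3 = 42.3333

42.3333


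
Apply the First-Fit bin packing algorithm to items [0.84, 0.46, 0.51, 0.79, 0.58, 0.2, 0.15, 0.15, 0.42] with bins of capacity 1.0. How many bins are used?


Place items sequentially using First-Fit:
  Item 0.84 -> new Bin 1
  Item 0.46 -> new Bin 2
  Item 0.51 -> Bin 2 (now 0.97)
  Item 0.79 -> new Bin 3
  Item 0.58 -> new Bin 4
  Item 0.2 -> Bin 3 (now 0.99)
  Item 0.15 -> Bin 1 (now 0.99)
  Item 0.15 -> Bin 4 (now 0.73)
  Item 0.42 -> new Bin 5
Total bins used = 5

5


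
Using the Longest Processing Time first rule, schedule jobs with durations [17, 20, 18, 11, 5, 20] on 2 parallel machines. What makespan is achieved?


Sort jobs in decreasing order (LPT): [20, 20, 18, 17, 11, 5]
Assign each job to the least loaded machine:
  Machine 1: jobs [20, 18, 5], load = 43
  Machine 2: jobs [20, 17, 11], load = 48
Makespan = max load = 48

48


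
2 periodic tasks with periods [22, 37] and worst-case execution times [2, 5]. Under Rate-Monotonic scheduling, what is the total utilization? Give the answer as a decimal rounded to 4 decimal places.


Compute individual utilizations (exact fractions):
  Task 1: C/T = 2/22 = 1/11 (approx. 0.0909)
  Task 2: C/T = 5/37 (approx. 0.1351)
Total utilization U = 1/11 + 5/37 = 92/407
Rounded to 4 decimal places: U = 0.2260
RM (Liu & Layland) bound for 2 tasks = 0.828427; compare with U = 92/407 (approx. 0.226044)
U <= bound, so schedulable by RM sufficient condition.

0.2260


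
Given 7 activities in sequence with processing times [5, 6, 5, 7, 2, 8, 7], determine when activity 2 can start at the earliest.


Activity 2 starts after activities 1 through 1 complete.
Predecessor durations: [5]
ES = 5 = 5

5


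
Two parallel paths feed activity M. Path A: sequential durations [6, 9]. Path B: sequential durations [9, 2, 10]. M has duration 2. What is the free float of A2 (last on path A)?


ES(A2) = sum of predecessors on chain A = 6
EF(A2) = ES + duration = 6 + 9 = 15
Successor of A2 is M. ES(M) = max(sum(A), sum(B)) = max(15, 21) = 21
Free float = ES(successor) - EF(current) = 21 - 15 = 6

6


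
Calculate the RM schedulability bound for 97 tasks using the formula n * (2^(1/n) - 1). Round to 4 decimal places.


Compute 2^(1/97) = 1.0071714397
Subtract 1: 1.0071714397 - 1 = 0.0071714397
Multiply by n: 97 * 0.0071714397 = 0.6956296509
Round to 4 dp: 0.6956

0.6956


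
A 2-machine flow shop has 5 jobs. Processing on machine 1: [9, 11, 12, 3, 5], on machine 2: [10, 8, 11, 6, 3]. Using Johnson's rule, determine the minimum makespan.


Apply Johnson's rule:
  Group 1 (a <= b): [(4, 3, 6), (1, 9, 10)]
  Group 2 (a > b): [(3, 12, 11), (2, 11, 8), (5, 5, 3)]
Optimal job order: [4, 1, 3, 2, 5]
Schedule:
  Job 4: M1 done at 3, M2 done at 9
  Job 1: M1 done at 12, M2 done at 22
  Job 3: M1 done at 24, M2 done at 35
  Job 2: M1 done at 35, M2 done at 43
  Job 5: M1 done at 40, M2 done at 46
Makespan = 46

46


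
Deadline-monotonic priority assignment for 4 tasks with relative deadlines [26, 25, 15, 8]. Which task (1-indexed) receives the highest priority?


Sort tasks by relative deadline (ascending):
  Task 4: deadline = 8
  Task 3: deadline = 15
  Task 2: deadline = 25
  Task 1: deadline = 26
Priority order (highest first): [4, 3, 2, 1]
Highest priority task = 4

4


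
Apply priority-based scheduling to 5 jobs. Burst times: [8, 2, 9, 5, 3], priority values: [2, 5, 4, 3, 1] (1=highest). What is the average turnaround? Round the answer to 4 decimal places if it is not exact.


Sort by priority (ascending = highest first):
Order: [(1, 3), (2, 8), (3, 5), (4, 9), (5, 2)]
Completion times:
  Priority 1, burst=3, C=3
  Priority 2, burst=8, C=11
  Priority 3, burst=5, C=16
  Priority 4, burst=9, C=25
  Priority 5, burst=2, C=27
Average turnaround = 82/5 = 16.4

16.4


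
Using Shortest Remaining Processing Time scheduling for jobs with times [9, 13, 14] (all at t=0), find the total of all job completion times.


Since all jobs arrive at t=0, SRPT equals SPT ordering.
SPT order: [9, 13, 14]
Completion times:
  Job 1: p=9, C=9
  Job 2: p=13, C=22
  Job 3: p=14, C=36
Total completion time = 9 + 22 + 36 = 67

67


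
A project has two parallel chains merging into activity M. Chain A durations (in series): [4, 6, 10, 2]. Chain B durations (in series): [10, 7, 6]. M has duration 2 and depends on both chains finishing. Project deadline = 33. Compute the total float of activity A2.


Forward pass: ES(A2) = sum of predecessors on chain A = 4
EF = ES + duration = 4 + 6 = 10
Backward pass: LF(M) = deadline = 33; LS(M) = 33 - 2 = 31
LF(A2) = LS(M) - sum(successors on chain A) = 31 - 12 = 19
LS = LF - duration = 19 - 6 = 13
Total float = LS - ES = 13 - 4 = 9

9


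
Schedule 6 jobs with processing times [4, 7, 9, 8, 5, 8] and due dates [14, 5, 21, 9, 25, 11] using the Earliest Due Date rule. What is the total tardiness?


Sort by due date (EDD order): [(7, 5), (8, 9), (8, 11), (4, 14), (9, 21), (5, 25)]
Compute completion times and tardiness:
  Job 1: p=7, d=5, C=7, tardiness=max(0,7-5)=2
  Job 2: p=8, d=9, C=15, tardiness=max(0,15-9)=6
  Job 3: p=8, d=11, C=23, tardiness=max(0,23-11)=12
  Job 4: p=4, d=14, C=27, tardiness=max(0,27-14)=13
  Job 5: p=9, d=21, C=36, tardiness=max(0,36-21)=15
  Job 6: p=5, d=25, C=41, tardiness=max(0,41-25)=16
Total tardiness = 64

64


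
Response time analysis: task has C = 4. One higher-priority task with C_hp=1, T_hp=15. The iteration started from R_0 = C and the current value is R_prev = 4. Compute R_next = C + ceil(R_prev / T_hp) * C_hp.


R_next = C + ceil(R_prev / T_hp) * C_hp
ceil(4 / 15) = ceil(0.2667) = 1
Interference = 1 * 1 = 1
R_next = 4 + 1 = 5

5


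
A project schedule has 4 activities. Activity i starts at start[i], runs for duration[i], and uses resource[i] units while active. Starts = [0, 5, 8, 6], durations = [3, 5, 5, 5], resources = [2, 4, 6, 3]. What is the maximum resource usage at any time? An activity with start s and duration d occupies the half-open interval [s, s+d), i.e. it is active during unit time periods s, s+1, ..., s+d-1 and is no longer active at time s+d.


Each activity i is active on [start_i, start_i + duration_i).
Compute total resource usage per time slot:
  t=0: active resources = [2], total = 2
  t=1: active resources = [2], total = 2
  t=2: active resources = [2], total = 2
  t=3: active resources = [], total = 0
  t=4: active resources = [], total = 0
  t=5: active resources = [4], total = 4
  t=6: active resources = [4, 3], total = 7
  t=7: active resources = [4, 3], total = 7
  t=8: active resources = [4, 6, 3], total = 13
  t=9: active resources = [4, 6, 3], total = 13
  t=10: active resources = [6, 3], total = 9
  t=11: active resources = [6], total = 6
  t=12: active resources = [6], total = 6
Peak resource demand = 13

13


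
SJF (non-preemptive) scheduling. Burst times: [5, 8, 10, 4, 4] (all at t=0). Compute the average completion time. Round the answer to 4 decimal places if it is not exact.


SJF order (ascending): [4, 4, 5, 8, 10]
Completion times:
  Job 1: burst=4, C=4
  Job 2: burst=4, C=8
  Job 3: burst=5, C=13
  Job 4: burst=8, C=21
  Job 5: burst=10, C=31
Average completion = 77/5 = 15.4

15.4


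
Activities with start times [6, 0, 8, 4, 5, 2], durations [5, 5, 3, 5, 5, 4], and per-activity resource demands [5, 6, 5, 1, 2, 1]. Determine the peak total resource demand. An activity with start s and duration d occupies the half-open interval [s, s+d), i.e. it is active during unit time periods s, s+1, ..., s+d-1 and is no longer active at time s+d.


Each activity i is active on [start_i, start_i + duration_i).
Compute total resource usage per time slot:
  t=0: active resources = [6], total = 6
  t=1: active resources = [6], total = 6
  t=2: active resources = [6, 1], total = 7
  t=3: active resources = [6, 1], total = 7
  t=4: active resources = [6, 1, 1], total = 8
  t=5: active resources = [1, 2, 1], total = 4
  t=6: active resources = [5, 1, 2], total = 8
  t=7: active resources = [5, 1, 2], total = 8
  t=8: active resources = [5, 5, 1, 2], total = 13
  t=9: active resources = [5, 5, 2], total = 12
  t=10: active resources = [5, 5], total = 10
Peak resource demand = 13

13


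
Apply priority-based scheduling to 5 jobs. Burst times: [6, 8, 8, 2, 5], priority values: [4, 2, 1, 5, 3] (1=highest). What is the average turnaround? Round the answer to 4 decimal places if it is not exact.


Sort by priority (ascending = highest first):
Order: [(1, 8), (2, 8), (3, 5), (4, 6), (5, 2)]
Completion times:
  Priority 1, burst=8, C=8
  Priority 2, burst=8, C=16
  Priority 3, burst=5, C=21
  Priority 4, burst=6, C=27
  Priority 5, burst=2, C=29
Average turnaround = 101/5 = 20.2

20.2


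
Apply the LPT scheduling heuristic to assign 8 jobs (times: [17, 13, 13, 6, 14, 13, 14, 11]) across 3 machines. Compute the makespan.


Sort jobs in decreasing order (LPT): [17, 14, 14, 13, 13, 13, 11, 6]
Assign each job to the least loaded machine:
  Machine 1: jobs [17, 13], load = 30
  Machine 2: jobs [14, 13, 11], load = 38
  Machine 3: jobs [14, 13, 6], load = 33
Makespan = max load = 38

38


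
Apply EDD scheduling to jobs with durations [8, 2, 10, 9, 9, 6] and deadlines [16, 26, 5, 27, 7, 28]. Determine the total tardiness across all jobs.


Sort by due date (EDD order): [(10, 5), (9, 7), (8, 16), (2, 26), (9, 27), (6, 28)]
Compute completion times and tardiness:
  Job 1: p=10, d=5, C=10, tardiness=max(0,10-5)=5
  Job 2: p=9, d=7, C=19, tardiness=max(0,19-7)=12
  Job 3: p=8, d=16, C=27, tardiness=max(0,27-16)=11
  Job 4: p=2, d=26, C=29, tardiness=max(0,29-26)=3
  Job 5: p=9, d=27, C=38, tardiness=max(0,38-27)=11
  Job 6: p=6, d=28, C=44, tardiness=max(0,44-28)=16
Total tardiness = 58

58


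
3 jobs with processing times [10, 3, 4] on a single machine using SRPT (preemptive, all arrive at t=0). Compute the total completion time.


Since all jobs arrive at t=0, SRPT equals SPT ordering.
SPT order: [3, 4, 10]
Completion times:
  Job 1: p=3, C=3
  Job 2: p=4, C=7
  Job 3: p=10, C=17
Total completion time = 3 + 7 + 17 = 27

27


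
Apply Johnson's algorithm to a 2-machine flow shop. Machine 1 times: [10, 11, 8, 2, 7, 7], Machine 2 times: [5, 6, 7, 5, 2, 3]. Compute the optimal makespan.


Apply Johnson's rule:
  Group 1 (a <= b): [(4, 2, 5)]
  Group 2 (a > b): [(3, 8, 7), (2, 11, 6), (1, 10, 5), (6, 7, 3), (5, 7, 2)]
Optimal job order: [4, 3, 2, 1, 6, 5]
Schedule:
  Job 4: M1 done at 2, M2 done at 7
  Job 3: M1 done at 10, M2 done at 17
  Job 2: M1 done at 21, M2 done at 27
  Job 1: M1 done at 31, M2 done at 36
  Job 6: M1 done at 38, M2 done at 41
  Job 5: M1 done at 45, M2 done at 47
Makespan = 47

47


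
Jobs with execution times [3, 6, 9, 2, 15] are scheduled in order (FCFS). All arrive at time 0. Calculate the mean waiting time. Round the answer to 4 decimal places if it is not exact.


FCFS order (as given): [3, 6, 9, 2, 15]
Waiting times:
  Job 1: wait = 0
  Job 2: wait = 3
  Job 3: wait = 9
  Job 4: wait = 18
  Job 5: wait = 20
Sum of waiting times = 50
Average waiting time = 50/5 = 10.0

10.0


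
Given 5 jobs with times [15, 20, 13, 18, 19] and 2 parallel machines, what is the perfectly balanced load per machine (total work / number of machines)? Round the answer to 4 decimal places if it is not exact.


Total processing time = 15 + 20 + 13 + 18 + 19 = 85
Number of machines = 2
Ideal balanced load = 85 / 2 = 42.5

42.5


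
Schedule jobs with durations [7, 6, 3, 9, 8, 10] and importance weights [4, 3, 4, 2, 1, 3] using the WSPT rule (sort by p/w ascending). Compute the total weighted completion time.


Compute p/w ratios and sort ascending (WSPT): [(3, 4), (7, 4), (6, 3), (10, 3), (9, 2), (8, 1)]
Compute weighted completion times:
  Job (p=3,w=4): C=3, w*C=4*3=12
  Job (p=7,w=4): C=10, w*C=4*10=40
  Job (p=6,w=3): C=16, w*C=3*16=48
  Job (p=10,w=3): C=26, w*C=3*26=78
  Job (p=9,w=2): C=35, w*C=2*35=70
  Job (p=8,w=1): C=43, w*C=1*43=43
Total weighted completion time = 291

291


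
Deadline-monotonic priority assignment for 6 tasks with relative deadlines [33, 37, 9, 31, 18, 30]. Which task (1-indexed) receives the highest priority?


Sort tasks by relative deadline (ascending):
  Task 3: deadline = 9
  Task 5: deadline = 18
  Task 6: deadline = 30
  Task 4: deadline = 31
  Task 1: deadline = 33
  Task 2: deadline = 37
Priority order (highest first): [3, 5, 6, 4, 1, 2]
Highest priority task = 3

3


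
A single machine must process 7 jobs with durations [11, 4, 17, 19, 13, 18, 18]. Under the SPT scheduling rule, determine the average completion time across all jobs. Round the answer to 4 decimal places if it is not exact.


Sort jobs by processing time (SPT order): [4, 11, 13, 17, 18, 18, 19]
Compute completion times sequentially:
  Job 1: processing = 4, completes at 4
  Job 2: processing = 11, completes at 15
  Job 3: processing = 13, completes at 28
  Job 4: processing = 17, completes at 45
  Job 5: processing = 18, completes at 63
  Job 6: processing = 18, completes at 81
  Job 7: processing = 19, completes at 100
Sum of completion times = 336
Average completion time = 336/7 = 48.0

48.0


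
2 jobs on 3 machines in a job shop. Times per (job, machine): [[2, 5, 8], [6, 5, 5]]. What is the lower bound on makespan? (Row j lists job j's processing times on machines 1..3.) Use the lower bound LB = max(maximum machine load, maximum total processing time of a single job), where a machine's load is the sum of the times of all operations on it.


Machine loads:
  Machine 1: 2 + 6 = 8
  Machine 2: 5 + 5 = 10
  Machine 3: 8 + 5 = 13
Max machine load = 13
Job totals:
  Job 1: 15
  Job 2: 16
Max job total = 16
Lower bound = max(13, 16) = 16

16


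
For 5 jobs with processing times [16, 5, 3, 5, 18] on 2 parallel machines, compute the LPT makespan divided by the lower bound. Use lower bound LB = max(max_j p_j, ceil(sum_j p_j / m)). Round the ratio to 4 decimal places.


LPT order: [18, 16, 5, 5, 3]
Machine loads after assignment: [23, 24]
LPT makespan = 24
Lower bound = max(max_job, ceil(total/2)) = max(18, 24) = 24
Ratio = 24 / 24 = 1.0

1.0


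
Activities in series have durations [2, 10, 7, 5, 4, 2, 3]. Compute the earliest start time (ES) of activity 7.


Activity 7 starts after activities 1 through 6 complete.
Predecessor durations: [2, 10, 7, 5, 4, 2]
ES = 2 + 10 + 7 + 5 + 4 + 2 = 30

30


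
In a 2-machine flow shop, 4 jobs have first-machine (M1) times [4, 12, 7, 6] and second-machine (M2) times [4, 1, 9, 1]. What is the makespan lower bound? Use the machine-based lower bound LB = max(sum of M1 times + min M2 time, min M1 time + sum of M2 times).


LB1 = sum(M1 times) + min(M2 times) = 29 + 1 = 30
LB2 = min(M1 times) + sum(M2 times) = 4 + 15 = 19
Lower bound = max(LB1, LB2) = max(30, 19) = 30

30


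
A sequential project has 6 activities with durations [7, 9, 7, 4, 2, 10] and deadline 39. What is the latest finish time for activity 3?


LF(activity 3) = deadline - sum of successor durations
Successors: activities 4 through 6 with durations [4, 2, 10]
Sum of successor durations = 16
LF = 39 - 16 = 23

23


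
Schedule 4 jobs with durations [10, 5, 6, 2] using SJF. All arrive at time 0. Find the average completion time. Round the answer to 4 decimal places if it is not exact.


SJF order (ascending): [2, 5, 6, 10]
Completion times:
  Job 1: burst=2, C=2
  Job 2: burst=5, C=7
  Job 3: burst=6, C=13
  Job 4: burst=10, C=23
Average completion = 45/4 = 11.25

11.25


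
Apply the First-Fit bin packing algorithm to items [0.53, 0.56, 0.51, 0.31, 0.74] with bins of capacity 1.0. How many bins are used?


Place items sequentially using First-Fit:
  Item 0.53 -> new Bin 1
  Item 0.56 -> new Bin 2
  Item 0.51 -> new Bin 3
  Item 0.31 -> Bin 1 (now 0.84)
  Item 0.74 -> new Bin 4
Total bins used = 4

4


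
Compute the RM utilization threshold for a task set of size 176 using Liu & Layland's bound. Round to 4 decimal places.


Compute 2^(1/176) = 1.0039461017
Subtract 1: 1.0039461017 - 1 = 0.0039461017
Multiply by n: 176 * 0.0039461017 = 0.6945138992
Round to 4 dp: 0.6945

0.6945


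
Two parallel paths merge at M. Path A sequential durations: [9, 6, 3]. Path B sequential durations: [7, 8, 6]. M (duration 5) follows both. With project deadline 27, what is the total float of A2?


Forward pass: ES(A2) = sum of predecessors on chain A = 9
EF = ES + duration = 9 + 6 = 15
Backward pass: LF(M) = deadline = 27; LS(M) = 27 - 5 = 22
LF(A2) = LS(M) - sum(successors on chain A) = 22 - 3 = 19
LS = LF - duration = 19 - 6 = 13
Total float = LS - ES = 13 - 9 = 4

4


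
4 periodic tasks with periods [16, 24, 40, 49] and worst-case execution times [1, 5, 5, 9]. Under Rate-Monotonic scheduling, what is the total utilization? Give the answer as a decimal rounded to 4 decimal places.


Compute individual utilizations (exact fractions):
  Task 1: C/T = 1/16 (approx. 0.0625)
  Task 2: C/T = 5/24 (approx. 0.2083)
  Task 3: C/T = 5/40 = 1/8 (approx. 0.125)
  Task 4: C/T = 9/49 (approx. 0.1837)
Total utilization U = 1/16 + 5/24 + 1/8 + 9/49 = 1363/2352
Rounded to 4 decimal places: U = 0.5795
RM (Liu & Layland) bound for 4 tasks = 0.756828; compare with U = 1363/2352 (approx. 0.579507)
U <= bound, so schedulable by RM sufficient condition.

0.5795


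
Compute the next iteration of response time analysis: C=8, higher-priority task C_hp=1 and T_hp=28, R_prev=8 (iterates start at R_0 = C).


R_next = C + ceil(R_prev / T_hp) * C_hp
ceil(8 / 28) = ceil(0.2857) = 1
Interference = 1 * 1 = 1
R_next = 8 + 1 = 9

9


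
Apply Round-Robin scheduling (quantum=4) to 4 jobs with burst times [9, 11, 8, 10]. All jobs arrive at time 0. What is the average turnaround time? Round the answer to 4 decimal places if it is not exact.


Time quantum = 4
Execution trace:
  J1 runs 4 units, time = 4
  J2 runs 4 units, time = 8
  J3 runs 4 units, time = 12
  J4 runs 4 units, time = 16
  J1 runs 4 units, time = 20
  J2 runs 4 units, time = 24
  J3 runs 4 units, time = 28
  J4 runs 4 units, time = 32
  J1 runs 1 units, time = 33
  J2 runs 3 units, time = 36
  J4 runs 2 units, time = 38
Finish times: [33, 36, 28, 38]
Average turnaround = 135/4 = 33.75

33.75


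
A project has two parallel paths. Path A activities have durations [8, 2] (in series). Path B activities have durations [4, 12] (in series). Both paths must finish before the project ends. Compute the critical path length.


Path A total = 8 + 2 = 10
Path B total = 4 + 12 = 16
Critical path = longest path = max(10, 16) = 16

16


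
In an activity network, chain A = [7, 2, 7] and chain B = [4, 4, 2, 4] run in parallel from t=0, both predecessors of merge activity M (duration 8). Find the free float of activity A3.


ES(A3) = sum of predecessors on chain A = 9
EF(A3) = ES + duration = 9 + 7 = 16
Successor of A3 is M. ES(M) = max(sum(A), sum(B)) = max(16, 14) = 16
Free float = ES(successor) - EF(current) = 16 - 16 = 0

0


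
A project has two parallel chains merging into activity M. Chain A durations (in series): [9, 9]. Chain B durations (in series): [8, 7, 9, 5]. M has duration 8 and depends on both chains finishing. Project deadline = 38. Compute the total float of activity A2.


Forward pass: ES(A2) = sum of predecessors on chain A = 9
EF = ES + duration = 9 + 9 = 18
Backward pass: LF(M) = deadline = 38; LS(M) = 38 - 8 = 30
LF(A2) = LS(M) - sum(successors on chain A) = 30 - 0 = 30
LS = LF - duration = 30 - 9 = 21
Total float = LS - ES = 21 - 9 = 12

12


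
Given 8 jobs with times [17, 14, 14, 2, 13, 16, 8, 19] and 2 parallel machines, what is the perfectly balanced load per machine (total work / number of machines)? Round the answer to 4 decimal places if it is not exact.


Total processing time = 17 + 14 + 14 + 2 + 13 + 16 + 8 + 19 = 103
Number of machines = 2
Ideal balanced load = 103 / 2 = 51.5

51.5


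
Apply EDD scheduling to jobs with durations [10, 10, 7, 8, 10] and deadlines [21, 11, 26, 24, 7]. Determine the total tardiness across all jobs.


Sort by due date (EDD order): [(10, 7), (10, 11), (10, 21), (8, 24), (7, 26)]
Compute completion times and tardiness:
  Job 1: p=10, d=7, C=10, tardiness=max(0,10-7)=3
  Job 2: p=10, d=11, C=20, tardiness=max(0,20-11)=9
  Job 3: p=10, d=21, C=30, tardiness=max(0,30-21)=9
  Job 4: p=8, d=24, C=38, tardiness=max(0,38-24)=14
  Job 5: p=7, d=26, C=45, tardiness=max(0,45-26)=19
Total tardiness = 54

54


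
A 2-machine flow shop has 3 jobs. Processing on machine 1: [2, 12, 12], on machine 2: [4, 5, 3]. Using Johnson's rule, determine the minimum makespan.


Apply Johnson's rule:
  Group 1 (a <= b): [(1, 2, 4)]
  Group 2 (a > b): [(2, 12, 5), (3, 12, 3)]
Optimal job order: [1, 2, 3]
Schedule:
  Job 1: M1 done at 2, M2 done at 6
  Job 2: M1 done at 14, M2 done at 19
  Job 3: M1 done at 26, M2 done at 29
Makespan = 29

29


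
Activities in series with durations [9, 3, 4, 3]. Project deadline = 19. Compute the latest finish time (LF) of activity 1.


LF(activity 1) = deadline - sum of successor durations
Successors: activities 2 through 4 with durations [3, 4, 3]
Sum of successor durations = 10
LF = 19 - 10 = 9

9


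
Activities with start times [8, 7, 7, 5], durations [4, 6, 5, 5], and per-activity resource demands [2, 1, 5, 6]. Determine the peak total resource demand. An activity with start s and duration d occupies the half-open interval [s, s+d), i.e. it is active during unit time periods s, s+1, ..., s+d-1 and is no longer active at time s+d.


Each activity i is active on [start_i, start_i + duration_i).
Compute total resource usage per time slot:
  t=0: active resources = [], total = 0
  t=1: active resources = [], total = 0
  t=2: active resources = [], total = 0
  t=3: active resources = [], total = 0
  t=4: active resources = [], total = 0
  t=5: active resources = [6], total = 6
  t=6: active resources = [6], total = 6
  t=7: active resources = [1, 5, 6], total = 12
  t=8: active resources = [2, 1, 5, 6], total = 14
  t=9: active resources = [2, 1, 5, 6], total = 14
  t=10: active resources = [2, 1, 5], total = 8
  t=11: active resources = [2, 1, 5], total = 8
  t=12: active resources = [1], total = 1
Peak resource demand = 14

14


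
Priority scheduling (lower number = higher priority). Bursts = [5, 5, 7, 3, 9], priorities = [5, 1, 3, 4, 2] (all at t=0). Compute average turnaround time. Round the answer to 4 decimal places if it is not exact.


Sort by priority (ascending = highest first):
Order: [(1, 5), (2, 9), (3, 7), (4, 3), (5, 5)]
Completion times:
  Priority 1, burst=5, C=5
  Priority 2, burst=9, C=14
  Priority 3, burst=7, C=21
  Priority 4, burst=3, C=24
  Priority 5, burst=5, C=29
Average turnaround = 93/5 = 18.6

18.6
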